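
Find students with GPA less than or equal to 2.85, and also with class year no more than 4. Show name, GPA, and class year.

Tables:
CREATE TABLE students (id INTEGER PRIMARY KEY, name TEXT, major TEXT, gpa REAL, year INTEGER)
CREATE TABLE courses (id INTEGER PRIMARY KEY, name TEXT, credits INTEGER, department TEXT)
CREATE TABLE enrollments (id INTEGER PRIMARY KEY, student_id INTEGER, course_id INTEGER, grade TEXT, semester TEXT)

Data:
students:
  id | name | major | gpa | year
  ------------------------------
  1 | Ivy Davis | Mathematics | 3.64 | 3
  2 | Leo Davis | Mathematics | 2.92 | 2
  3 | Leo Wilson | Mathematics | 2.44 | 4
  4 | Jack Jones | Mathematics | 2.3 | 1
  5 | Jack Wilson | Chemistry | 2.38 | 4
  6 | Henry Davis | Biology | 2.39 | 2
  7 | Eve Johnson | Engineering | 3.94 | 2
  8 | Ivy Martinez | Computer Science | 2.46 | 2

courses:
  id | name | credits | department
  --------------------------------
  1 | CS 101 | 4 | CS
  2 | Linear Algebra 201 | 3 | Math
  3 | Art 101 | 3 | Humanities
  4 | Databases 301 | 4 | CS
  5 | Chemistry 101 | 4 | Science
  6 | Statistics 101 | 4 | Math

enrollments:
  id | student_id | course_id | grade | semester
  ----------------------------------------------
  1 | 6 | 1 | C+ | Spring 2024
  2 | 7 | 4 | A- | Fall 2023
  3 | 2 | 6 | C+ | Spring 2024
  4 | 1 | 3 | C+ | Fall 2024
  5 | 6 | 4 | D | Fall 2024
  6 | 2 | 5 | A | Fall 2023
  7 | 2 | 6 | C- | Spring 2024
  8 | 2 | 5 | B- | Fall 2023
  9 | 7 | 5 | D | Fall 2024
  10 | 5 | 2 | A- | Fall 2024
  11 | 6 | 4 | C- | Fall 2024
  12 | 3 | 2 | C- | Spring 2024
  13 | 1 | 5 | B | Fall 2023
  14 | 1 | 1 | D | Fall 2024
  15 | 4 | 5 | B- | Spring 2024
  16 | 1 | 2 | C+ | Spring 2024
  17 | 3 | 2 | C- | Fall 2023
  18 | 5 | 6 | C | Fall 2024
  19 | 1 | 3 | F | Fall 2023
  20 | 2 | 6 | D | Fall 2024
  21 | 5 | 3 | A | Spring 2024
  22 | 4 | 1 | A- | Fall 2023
SELECT name, gpa, year FROM students WHERE gpa <= 2.85 AND year <= 4

Execution result:
name | gpa | year
Leo Wilson | 2.44 | 4
Jack Jones | 2.30 | 1
Jack Wilson | 2.38 | 4
Henry Davis | 2.39 | 2
Ivy Martinez | 2.46 | 2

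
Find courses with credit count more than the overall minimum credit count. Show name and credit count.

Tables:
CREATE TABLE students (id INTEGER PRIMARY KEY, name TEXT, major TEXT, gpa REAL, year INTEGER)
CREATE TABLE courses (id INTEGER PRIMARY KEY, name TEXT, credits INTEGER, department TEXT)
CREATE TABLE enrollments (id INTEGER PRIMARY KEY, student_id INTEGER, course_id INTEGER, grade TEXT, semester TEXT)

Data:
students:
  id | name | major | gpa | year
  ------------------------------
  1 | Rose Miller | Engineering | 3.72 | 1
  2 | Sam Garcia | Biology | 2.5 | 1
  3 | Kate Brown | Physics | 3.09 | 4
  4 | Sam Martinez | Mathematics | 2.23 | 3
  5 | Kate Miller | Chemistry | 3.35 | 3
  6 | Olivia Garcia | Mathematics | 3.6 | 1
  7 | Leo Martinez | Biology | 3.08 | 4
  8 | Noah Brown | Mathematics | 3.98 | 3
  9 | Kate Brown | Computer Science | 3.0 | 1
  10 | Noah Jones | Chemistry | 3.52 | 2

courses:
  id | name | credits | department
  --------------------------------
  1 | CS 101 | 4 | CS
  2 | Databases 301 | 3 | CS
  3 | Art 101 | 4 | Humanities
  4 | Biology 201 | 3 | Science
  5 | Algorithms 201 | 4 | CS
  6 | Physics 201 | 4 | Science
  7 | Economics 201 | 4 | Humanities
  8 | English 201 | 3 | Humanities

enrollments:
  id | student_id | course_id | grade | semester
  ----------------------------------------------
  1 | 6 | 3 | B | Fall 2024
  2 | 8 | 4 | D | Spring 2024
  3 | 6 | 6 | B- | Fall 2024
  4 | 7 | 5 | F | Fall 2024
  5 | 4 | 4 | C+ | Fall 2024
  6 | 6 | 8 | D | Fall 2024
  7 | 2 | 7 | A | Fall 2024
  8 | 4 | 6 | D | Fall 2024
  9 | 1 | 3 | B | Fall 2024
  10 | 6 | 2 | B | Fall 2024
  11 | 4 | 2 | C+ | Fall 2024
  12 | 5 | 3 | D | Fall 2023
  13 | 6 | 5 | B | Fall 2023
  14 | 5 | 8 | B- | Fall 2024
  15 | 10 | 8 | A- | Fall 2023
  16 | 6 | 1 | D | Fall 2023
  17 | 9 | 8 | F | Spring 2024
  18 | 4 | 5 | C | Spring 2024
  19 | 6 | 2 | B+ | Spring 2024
SELECT name, credits FROM courses WHERE credits > (SELECT MIN(credits) FROM courses)

Execution result:
name | credits
CS 101 | 4
Art 101 | 4
Algorithms 201 | 4
Physics 201 | 4
Economics 201 | 4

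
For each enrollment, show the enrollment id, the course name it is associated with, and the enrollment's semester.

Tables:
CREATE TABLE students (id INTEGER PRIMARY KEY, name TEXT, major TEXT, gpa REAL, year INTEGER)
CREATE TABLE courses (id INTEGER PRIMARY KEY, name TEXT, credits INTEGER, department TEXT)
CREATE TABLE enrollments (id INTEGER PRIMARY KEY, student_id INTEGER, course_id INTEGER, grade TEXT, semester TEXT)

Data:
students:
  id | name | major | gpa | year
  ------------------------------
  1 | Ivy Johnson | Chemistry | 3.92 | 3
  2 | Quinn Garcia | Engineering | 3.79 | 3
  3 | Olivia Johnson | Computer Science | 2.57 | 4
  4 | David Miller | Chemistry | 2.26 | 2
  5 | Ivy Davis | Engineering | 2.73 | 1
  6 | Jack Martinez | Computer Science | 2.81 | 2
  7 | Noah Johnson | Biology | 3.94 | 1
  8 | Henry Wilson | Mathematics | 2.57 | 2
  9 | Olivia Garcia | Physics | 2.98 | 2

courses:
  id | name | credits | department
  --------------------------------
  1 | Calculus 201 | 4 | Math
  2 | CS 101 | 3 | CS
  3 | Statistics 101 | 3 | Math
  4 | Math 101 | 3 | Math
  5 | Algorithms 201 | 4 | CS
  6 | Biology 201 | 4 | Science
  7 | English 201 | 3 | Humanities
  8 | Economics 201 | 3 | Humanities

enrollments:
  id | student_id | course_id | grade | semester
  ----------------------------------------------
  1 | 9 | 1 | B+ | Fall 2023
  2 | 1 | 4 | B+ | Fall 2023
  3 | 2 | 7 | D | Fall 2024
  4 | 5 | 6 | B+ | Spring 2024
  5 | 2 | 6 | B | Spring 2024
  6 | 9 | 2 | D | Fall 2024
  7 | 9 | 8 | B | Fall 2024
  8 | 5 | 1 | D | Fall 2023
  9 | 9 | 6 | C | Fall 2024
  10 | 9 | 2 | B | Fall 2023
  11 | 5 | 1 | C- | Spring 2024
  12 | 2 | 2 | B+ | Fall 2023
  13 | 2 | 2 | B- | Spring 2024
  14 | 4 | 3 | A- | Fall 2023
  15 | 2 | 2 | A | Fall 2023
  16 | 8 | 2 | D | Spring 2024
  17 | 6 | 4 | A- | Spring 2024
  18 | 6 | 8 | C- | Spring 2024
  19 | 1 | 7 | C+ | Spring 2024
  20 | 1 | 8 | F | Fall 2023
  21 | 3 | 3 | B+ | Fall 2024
SELECT c.id, p.name AS course, c.semester FROM enrollments c JOIN courses p ON c.course_id = p.id

Execution result:
id | course | semester
1 | Calculus 201 | Fall 2023
2 | Math 101 | Fall 2023
3 | English 201 | Fall 2024
4 | Biology 201 | Spring 2024
5 | Biology 201 | Spring 2024
6 | CS 101 | Fall 2024
7 | Economics 201 | Fall 2024
8 | Calculus 201 | Fall 2023
9 | Biology 201 | Fall 2024
10 | CS 101 | Fall 2023
11 | Calculus 201 | Spring 2024
12 | CS 101 | Fall 2023
13 | CS 101 | Spring 2024
14 | Statistics 101 | Fall 2023
15 | CS 101 | Fall 2023
16 | CS 101 | Spring 2024
17 | Math 101 | Spring 2024
18 | Economics 201 | Spring 2024
19 | English 201 | Spring 2024
20 | Economics 201 | Fall 2023
21 | Statistics 101 | Fall 2024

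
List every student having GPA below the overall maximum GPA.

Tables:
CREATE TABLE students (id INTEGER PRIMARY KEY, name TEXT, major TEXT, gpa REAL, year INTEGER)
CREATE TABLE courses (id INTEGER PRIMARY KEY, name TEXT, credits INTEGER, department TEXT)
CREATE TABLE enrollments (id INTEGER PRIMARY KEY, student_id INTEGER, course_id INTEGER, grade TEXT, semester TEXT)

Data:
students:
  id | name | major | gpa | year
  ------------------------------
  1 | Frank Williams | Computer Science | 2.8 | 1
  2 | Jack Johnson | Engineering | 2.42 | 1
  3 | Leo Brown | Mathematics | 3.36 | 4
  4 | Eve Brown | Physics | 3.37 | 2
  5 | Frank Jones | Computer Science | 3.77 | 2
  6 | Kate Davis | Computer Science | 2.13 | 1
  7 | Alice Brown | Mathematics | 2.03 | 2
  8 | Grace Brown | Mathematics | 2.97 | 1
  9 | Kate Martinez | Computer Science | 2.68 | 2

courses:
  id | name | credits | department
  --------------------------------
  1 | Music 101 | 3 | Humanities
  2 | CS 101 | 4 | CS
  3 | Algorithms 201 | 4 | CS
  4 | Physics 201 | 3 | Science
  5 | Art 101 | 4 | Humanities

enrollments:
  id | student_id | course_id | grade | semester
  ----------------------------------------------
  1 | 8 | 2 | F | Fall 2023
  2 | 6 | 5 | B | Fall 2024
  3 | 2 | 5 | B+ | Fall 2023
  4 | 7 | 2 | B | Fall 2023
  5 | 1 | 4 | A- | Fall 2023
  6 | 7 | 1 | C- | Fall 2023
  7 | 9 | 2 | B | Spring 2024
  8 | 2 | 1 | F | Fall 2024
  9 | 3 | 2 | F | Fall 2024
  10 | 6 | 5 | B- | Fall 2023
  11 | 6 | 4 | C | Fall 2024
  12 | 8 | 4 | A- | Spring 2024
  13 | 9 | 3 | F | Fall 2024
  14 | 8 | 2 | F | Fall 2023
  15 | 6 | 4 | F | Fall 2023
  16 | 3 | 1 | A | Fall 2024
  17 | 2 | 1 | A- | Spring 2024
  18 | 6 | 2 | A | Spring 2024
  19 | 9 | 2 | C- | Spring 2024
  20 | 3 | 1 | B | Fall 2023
SELECT name, gpa FROM students WHERE gpa < (SELECT MAX(gpa) FROM students)

Execution result:
name | gpa
Frank Williams | 2.80
Jack Johnson | 2.42
Leo Brown | 3.36
Eve Brown | 3.37
Kate Davis | 2.13
Alice Brown | 2.03
Grace Brown | 2.97
Kate Martinez | 2.68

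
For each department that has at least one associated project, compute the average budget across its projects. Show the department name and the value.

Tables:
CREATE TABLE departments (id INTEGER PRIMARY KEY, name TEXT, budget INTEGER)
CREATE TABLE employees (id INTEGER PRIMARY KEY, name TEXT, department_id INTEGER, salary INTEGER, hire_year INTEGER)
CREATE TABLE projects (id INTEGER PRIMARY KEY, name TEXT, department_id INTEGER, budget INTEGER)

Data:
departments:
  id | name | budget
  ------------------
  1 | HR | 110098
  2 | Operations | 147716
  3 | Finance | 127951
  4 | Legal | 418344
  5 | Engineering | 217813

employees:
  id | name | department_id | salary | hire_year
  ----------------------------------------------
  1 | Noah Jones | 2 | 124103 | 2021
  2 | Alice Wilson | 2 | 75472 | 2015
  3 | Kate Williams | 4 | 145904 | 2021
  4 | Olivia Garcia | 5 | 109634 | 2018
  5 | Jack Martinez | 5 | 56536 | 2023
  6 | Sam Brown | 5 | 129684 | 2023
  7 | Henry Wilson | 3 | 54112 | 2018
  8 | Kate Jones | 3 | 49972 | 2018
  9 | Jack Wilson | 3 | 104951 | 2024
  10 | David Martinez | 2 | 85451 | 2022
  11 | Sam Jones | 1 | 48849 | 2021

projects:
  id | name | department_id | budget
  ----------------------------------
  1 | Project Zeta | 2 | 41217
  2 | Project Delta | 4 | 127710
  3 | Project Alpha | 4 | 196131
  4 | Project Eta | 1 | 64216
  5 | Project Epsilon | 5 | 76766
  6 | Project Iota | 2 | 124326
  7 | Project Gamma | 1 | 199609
SELECT p.name, AVG(c.budget) AS avg_budget FROM projects c JOIN departments p ON c.department_id = p.id GROUP BY p.id, p.name

Execution result:
name | avg_budget
HR | 131912.50
Operations | 82771.50
Legal | 161920.50
Engineering | 76766.00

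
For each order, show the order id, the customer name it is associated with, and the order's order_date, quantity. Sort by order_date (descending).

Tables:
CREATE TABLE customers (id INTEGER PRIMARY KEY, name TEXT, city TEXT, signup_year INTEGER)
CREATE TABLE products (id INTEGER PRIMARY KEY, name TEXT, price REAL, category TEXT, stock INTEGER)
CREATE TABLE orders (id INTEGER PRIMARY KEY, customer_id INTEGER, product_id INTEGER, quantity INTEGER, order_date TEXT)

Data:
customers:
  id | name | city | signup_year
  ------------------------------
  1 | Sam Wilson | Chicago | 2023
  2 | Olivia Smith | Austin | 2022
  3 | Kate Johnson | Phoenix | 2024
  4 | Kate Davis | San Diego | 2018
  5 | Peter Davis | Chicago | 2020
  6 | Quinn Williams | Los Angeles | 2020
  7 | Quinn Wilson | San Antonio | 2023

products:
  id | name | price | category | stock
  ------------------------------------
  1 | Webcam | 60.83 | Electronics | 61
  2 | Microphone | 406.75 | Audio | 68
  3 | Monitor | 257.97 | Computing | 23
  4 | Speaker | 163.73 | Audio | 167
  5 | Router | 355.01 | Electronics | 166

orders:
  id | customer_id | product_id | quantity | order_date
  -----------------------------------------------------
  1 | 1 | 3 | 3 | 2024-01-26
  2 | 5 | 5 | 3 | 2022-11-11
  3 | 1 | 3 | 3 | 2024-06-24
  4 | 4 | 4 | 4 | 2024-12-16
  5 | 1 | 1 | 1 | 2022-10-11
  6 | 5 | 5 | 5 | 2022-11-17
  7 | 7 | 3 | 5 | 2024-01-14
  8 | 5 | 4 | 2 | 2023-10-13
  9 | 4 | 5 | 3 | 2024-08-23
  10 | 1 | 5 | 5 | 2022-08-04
SELECT c.id, p.name AS customer, c.order_date, c.quantity FROM orders c JOIN customers p ON c.customer_id = p.id ORDER BY c.order_date DESC

Execution result:
id | customer | order_date | quantity
4 | Kate Davis | 2024-12-16 | 4
9 | Kate Davis | 2024-08-23 | 3
3 | Sam Wilson | 2024-06-24 | 3
1 | Sam Wilson | 2024-01-26 | 3
7 | Quinn Wilson | 2024-01-14 | 5
8 | Peter Davis | 2023-10-13 | 2
6 | Peter Davis | 2022-11-17 | 5
2 | Peter Davis | 2022-11-11 | 3
5 | Sam Wilson | 2022-10-11 | 1
10 | Sam Wilson | 2022-08-04 | 5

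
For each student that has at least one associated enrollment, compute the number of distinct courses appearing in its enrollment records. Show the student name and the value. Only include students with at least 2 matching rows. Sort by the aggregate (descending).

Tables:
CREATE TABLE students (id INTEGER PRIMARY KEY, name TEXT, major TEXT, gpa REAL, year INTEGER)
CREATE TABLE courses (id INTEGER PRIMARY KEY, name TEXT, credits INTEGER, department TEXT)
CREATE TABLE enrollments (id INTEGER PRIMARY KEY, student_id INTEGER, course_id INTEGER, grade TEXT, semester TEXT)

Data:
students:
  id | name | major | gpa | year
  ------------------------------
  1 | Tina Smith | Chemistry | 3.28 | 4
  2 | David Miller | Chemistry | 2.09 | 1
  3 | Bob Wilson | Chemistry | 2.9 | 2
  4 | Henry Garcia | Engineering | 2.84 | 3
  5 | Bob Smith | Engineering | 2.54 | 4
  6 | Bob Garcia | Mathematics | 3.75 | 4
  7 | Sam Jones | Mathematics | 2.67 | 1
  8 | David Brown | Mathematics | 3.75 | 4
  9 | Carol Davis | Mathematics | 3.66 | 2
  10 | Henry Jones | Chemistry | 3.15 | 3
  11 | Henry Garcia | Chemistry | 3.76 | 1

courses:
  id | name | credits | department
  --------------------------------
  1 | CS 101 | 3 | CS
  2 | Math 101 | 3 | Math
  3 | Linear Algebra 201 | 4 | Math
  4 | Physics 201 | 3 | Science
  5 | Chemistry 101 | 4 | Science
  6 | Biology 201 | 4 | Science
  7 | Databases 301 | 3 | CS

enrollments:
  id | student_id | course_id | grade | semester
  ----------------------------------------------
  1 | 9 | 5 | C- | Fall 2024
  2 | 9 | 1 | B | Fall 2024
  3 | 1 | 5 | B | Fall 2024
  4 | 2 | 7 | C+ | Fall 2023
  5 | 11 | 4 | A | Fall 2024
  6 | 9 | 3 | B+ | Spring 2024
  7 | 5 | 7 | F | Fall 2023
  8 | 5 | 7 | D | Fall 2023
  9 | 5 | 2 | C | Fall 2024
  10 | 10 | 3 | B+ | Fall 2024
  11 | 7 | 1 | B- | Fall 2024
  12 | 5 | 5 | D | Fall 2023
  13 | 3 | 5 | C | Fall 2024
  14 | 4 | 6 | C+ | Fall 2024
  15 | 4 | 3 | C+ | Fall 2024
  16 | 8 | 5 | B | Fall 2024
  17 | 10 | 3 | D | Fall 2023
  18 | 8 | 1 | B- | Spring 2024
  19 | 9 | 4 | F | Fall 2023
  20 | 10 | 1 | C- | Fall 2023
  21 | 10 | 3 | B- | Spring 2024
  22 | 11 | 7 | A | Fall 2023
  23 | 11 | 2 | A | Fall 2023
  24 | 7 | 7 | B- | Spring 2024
SELECT p.name, COUNT(DISTINCT c.course_id) AS distinct_course_count FROM enrollments c JOIN students p ON c.student_id = p.id GROUP BY p.id, p.name HAVING COUNT(*) >= 2 ORDER BY distinct_course_count DESC

Execution result:
name | distinct_course_count
Carol Davis | 4
Bob Smith | 3
Henry Garcia | 3
Henry Garcia | 2
Sam Jones | 2
David Brown | 2
Henry Jones | 2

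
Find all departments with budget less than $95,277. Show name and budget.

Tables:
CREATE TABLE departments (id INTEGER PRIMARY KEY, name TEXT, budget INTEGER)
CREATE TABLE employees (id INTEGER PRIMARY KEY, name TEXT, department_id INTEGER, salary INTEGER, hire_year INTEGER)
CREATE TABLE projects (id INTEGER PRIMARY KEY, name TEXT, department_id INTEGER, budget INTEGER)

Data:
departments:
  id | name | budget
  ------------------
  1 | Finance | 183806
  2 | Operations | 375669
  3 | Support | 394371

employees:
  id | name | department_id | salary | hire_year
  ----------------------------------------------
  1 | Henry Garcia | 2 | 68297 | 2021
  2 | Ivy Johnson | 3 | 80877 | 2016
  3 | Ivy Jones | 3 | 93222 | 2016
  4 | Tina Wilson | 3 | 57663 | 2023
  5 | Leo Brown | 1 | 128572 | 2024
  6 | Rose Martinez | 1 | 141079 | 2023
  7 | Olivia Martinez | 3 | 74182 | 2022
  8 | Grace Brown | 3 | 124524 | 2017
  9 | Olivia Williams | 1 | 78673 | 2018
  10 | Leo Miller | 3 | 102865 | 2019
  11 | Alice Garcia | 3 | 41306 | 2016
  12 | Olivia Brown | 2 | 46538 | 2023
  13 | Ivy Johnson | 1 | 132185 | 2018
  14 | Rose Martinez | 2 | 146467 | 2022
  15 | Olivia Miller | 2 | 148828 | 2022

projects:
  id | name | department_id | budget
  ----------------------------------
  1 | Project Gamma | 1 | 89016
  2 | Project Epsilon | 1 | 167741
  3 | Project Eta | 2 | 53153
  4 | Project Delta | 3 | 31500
SELECT name, budget FROM departments WHERE budget < 95277

Execution result:
(no rows)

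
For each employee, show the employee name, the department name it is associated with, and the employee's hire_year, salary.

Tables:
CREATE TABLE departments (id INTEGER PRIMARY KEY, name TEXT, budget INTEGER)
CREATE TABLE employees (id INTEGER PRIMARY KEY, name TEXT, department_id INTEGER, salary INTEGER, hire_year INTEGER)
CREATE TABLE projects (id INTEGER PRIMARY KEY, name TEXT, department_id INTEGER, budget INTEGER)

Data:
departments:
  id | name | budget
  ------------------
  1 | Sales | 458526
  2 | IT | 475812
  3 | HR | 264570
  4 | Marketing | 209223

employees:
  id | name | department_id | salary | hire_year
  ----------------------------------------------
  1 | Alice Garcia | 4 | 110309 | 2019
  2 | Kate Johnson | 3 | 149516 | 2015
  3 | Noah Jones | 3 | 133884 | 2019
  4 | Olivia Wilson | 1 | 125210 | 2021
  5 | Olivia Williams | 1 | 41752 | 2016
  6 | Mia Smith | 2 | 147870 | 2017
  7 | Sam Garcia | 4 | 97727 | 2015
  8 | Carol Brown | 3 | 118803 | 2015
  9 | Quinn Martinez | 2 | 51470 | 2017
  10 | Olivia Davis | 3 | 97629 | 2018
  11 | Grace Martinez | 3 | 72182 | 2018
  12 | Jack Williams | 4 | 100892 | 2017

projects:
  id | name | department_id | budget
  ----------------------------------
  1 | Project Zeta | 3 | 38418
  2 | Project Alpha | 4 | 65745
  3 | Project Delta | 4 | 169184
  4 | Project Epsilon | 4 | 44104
SELECT c.name, p.name AS department, c.hire_year, c.salary FROM employees c JOIN departments p ON c.department_id = p.id

Execution result:
name | department | hire_year | salary
Alice Garcia | Marketing | 2019 | 110309
Kate Johnson | HR | 2015 | 149516
Noah Jones | HR | 2019 | 133884
Olivia Wilson | Sales | 2021 | 125210
Olivia Williams | Sales | 2016 | 41752
Mia Smith | IT | 2017 | 147870
Sam Garcia | Marketing | 2015 | 97727
Carol Brown | HR | 2015 | 118803
Quinn Martinez | IT | 2017 | 51470
Olivia Davis | HR | 2018 | 97629
Grace Martinez | HR | 2018 | 72182
Jack Williams | Marketing | 2017 | 100892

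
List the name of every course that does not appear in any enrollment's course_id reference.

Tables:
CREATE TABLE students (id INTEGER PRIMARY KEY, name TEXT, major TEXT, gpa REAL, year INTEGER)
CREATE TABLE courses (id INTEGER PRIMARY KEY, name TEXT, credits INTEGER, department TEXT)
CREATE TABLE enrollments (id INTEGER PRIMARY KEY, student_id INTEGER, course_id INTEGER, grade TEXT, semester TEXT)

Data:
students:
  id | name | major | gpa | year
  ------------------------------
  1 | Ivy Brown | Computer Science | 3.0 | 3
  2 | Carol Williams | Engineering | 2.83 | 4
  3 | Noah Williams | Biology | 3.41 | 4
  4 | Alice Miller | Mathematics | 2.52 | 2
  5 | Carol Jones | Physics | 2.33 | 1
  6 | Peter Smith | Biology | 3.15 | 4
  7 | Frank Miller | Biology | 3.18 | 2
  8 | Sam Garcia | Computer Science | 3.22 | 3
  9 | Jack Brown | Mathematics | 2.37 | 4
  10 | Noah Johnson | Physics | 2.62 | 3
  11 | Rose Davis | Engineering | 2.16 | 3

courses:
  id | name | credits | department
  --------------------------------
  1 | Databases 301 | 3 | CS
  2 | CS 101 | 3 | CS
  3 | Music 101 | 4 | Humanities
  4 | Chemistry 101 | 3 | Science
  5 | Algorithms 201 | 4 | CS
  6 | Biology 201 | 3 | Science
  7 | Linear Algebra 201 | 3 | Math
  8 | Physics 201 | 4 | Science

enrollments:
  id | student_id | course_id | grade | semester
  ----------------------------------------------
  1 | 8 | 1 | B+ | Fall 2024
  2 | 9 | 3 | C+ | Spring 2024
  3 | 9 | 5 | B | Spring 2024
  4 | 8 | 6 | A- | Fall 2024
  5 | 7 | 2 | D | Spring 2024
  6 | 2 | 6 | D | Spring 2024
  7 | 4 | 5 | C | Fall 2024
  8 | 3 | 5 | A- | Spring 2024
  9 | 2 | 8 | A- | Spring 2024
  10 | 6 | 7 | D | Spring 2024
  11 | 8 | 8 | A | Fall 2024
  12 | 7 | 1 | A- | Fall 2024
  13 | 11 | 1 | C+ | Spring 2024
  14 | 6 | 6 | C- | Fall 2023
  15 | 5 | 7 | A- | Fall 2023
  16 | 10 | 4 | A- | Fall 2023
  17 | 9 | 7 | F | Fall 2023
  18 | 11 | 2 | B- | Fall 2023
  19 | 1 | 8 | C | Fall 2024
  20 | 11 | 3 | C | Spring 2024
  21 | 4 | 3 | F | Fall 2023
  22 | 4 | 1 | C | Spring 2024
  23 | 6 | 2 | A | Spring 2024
SELECT p.name FROM courses p LEFT JOIN enrollments c ON c.course_id = p.id WHERE c.id IS NULL

Execution result:
(no rows)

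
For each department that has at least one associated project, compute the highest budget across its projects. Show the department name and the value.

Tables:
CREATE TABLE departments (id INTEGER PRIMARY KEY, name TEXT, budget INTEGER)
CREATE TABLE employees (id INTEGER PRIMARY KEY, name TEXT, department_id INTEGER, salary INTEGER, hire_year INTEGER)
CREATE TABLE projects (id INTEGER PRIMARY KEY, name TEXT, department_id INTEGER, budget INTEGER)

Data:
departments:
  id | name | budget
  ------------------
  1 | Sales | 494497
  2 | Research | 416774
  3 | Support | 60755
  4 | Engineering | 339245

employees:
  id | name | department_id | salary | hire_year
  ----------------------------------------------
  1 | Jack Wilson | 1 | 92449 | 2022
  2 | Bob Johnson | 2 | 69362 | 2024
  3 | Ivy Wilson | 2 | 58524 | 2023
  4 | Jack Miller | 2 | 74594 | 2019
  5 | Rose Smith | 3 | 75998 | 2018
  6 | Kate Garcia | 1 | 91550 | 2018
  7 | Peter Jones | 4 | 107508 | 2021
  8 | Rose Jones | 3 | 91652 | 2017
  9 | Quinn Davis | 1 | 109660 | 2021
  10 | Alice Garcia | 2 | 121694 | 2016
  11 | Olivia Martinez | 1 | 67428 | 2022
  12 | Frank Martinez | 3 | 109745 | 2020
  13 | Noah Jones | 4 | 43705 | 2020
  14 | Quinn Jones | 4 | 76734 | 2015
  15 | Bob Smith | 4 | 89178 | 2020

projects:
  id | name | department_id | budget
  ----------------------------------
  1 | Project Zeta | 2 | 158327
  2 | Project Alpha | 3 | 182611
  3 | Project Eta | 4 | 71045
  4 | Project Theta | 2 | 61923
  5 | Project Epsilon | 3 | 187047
SELECT p.name, MAX(c.budget) AS max_budget FROM projects c JOIN departments p ON c.department_id = p.id GROUP BY p.id, p.name

Execution result:
name | max_budget
Research | 158327
Support | 187047
Engineering | 71045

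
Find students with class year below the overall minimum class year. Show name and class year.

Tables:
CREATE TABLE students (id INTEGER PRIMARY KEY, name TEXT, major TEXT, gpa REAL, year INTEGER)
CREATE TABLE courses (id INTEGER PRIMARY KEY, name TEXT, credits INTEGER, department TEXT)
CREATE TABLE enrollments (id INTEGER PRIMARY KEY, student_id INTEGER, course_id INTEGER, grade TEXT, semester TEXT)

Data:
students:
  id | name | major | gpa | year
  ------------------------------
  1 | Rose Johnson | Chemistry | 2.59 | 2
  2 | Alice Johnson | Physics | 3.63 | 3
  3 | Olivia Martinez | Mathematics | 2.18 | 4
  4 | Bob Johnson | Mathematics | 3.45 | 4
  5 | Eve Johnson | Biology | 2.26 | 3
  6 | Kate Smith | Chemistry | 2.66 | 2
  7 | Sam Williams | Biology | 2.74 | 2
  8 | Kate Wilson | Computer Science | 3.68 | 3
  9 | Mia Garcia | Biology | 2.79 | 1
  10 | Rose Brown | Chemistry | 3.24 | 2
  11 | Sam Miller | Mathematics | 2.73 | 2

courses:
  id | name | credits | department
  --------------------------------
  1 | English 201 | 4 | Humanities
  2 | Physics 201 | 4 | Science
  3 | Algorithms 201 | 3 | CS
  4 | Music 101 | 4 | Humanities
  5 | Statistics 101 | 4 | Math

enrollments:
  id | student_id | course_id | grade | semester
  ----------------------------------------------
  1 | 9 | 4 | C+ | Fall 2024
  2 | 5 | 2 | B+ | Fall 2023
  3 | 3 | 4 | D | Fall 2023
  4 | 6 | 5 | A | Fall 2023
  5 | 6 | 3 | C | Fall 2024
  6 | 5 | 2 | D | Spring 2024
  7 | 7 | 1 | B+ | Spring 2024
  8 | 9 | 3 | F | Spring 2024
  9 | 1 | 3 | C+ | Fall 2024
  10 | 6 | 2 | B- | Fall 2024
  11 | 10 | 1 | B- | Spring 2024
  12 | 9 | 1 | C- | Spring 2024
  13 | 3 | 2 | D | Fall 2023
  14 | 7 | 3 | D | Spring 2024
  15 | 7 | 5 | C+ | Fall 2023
SELECT name, year FROM students WHERE year < (SELECT MIN(year) FROM students)

Execution result:
(no rows)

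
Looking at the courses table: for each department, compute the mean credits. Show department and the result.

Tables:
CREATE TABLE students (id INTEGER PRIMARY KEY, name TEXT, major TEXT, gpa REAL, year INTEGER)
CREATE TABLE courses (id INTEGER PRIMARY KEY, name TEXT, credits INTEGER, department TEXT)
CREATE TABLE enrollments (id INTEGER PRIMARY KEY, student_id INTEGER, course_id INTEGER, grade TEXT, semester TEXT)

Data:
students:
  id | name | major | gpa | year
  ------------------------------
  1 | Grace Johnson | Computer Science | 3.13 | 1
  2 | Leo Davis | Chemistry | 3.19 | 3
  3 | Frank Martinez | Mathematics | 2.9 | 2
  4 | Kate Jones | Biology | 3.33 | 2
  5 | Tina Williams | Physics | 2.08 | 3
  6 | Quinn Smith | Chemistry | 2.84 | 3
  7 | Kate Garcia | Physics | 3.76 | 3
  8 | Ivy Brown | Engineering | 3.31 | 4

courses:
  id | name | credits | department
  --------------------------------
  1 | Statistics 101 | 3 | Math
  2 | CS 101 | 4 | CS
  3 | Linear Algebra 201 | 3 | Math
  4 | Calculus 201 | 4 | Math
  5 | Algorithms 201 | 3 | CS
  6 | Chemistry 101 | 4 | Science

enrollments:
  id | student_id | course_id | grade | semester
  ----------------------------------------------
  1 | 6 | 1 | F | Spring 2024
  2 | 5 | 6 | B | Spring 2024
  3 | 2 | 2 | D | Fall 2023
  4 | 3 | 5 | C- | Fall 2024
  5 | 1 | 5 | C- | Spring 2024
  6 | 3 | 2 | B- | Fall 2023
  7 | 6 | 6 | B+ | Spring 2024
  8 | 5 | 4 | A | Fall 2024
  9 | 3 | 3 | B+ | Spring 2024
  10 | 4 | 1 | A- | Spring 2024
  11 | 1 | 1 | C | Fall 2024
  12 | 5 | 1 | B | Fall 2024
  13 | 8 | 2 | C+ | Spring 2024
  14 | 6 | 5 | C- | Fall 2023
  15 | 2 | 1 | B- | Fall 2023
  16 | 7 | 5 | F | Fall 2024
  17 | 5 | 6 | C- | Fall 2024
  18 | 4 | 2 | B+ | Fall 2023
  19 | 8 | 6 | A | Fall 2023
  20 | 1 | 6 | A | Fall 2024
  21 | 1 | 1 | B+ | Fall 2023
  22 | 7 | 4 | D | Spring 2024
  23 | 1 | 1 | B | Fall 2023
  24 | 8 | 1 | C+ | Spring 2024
SELECT department, AVG(credits) AS avg_credits FROM courses GROUP BY department

Execution result:
department | avg_credits
CS | 3.50
Math | 3.33
Science | 4.00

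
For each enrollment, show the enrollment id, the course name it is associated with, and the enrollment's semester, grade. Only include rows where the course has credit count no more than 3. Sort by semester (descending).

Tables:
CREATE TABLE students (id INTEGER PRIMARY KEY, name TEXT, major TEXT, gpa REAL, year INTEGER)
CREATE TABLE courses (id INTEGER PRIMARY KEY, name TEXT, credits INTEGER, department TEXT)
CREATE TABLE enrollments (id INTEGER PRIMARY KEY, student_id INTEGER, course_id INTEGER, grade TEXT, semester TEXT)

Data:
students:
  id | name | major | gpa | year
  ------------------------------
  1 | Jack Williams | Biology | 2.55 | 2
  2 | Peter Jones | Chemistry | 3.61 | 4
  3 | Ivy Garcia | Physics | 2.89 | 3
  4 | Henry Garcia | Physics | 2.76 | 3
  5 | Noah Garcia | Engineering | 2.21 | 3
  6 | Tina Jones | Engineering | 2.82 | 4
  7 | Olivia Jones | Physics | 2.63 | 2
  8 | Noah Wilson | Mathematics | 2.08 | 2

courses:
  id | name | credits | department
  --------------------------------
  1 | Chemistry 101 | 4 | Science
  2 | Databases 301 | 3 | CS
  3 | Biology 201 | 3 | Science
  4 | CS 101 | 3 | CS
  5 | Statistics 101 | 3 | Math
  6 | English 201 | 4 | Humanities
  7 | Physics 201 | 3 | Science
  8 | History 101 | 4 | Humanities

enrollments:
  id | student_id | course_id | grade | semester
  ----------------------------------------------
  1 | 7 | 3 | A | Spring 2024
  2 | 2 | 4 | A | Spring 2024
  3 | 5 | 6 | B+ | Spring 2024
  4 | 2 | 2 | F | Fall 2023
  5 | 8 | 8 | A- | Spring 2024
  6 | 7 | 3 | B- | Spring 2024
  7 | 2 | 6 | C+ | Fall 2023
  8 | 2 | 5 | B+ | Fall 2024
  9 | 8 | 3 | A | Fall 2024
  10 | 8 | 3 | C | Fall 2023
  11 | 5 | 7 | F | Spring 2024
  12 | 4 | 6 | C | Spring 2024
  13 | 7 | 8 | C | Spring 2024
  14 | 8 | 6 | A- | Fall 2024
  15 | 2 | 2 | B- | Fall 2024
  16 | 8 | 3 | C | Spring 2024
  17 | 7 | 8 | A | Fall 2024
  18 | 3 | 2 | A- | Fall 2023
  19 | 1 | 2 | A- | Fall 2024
SELECT c.id, p.name AS course, c.semester, c.grade FROM enrollments c JOIN courses p ON c.course_id = p.id WHERE p.credits <= 3 ORDER BY c.semester DESC

Execution result:
id | course | semester | grade
1 | Biology 201 | Spring 2024 | A
2 | CS 101 | Spring 2024 | A
6 | Biology 201 | Spring 2024 | B-
11 | Physics 201 | Spring 2024 | F
16 | Biology 201 | Spring 2024 | C
8 | Statistics 101 | Fall 2024 | B+
9 | Biology 201 | Fall 2024 | A
15 | Databases 301 | Fall 2024 | B-
19 | Databases 301 | Fall 2024 | A-
4 | Databases 301 | Fall 2023 | F
10 | Biology 201 | Fall 2023 | C
18 | Databases 301 | Fall 2023 | A-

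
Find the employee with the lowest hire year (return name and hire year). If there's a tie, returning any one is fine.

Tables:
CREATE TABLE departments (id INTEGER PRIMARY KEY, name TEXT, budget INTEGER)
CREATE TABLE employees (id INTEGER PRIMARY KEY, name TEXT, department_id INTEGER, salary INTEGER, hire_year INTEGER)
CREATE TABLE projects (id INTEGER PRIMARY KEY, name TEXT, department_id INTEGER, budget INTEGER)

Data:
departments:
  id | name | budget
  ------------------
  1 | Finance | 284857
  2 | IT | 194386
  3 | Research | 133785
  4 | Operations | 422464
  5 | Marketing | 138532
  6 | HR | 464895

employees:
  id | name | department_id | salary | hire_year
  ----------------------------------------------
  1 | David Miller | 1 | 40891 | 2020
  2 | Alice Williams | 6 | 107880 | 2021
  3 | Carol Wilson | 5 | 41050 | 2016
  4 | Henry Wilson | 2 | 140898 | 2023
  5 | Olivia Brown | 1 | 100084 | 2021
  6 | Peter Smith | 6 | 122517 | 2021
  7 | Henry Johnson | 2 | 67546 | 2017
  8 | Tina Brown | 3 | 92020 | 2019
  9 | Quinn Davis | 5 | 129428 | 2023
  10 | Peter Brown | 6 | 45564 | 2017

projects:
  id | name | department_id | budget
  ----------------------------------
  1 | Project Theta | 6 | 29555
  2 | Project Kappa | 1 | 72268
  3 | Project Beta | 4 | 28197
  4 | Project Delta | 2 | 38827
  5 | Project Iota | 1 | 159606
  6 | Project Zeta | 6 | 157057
SELECT name, hire_year FROM employees ORDER BY hire_year ASC LIMIT 1

Execution result:
name | hire_year
Carol Wilson | 2016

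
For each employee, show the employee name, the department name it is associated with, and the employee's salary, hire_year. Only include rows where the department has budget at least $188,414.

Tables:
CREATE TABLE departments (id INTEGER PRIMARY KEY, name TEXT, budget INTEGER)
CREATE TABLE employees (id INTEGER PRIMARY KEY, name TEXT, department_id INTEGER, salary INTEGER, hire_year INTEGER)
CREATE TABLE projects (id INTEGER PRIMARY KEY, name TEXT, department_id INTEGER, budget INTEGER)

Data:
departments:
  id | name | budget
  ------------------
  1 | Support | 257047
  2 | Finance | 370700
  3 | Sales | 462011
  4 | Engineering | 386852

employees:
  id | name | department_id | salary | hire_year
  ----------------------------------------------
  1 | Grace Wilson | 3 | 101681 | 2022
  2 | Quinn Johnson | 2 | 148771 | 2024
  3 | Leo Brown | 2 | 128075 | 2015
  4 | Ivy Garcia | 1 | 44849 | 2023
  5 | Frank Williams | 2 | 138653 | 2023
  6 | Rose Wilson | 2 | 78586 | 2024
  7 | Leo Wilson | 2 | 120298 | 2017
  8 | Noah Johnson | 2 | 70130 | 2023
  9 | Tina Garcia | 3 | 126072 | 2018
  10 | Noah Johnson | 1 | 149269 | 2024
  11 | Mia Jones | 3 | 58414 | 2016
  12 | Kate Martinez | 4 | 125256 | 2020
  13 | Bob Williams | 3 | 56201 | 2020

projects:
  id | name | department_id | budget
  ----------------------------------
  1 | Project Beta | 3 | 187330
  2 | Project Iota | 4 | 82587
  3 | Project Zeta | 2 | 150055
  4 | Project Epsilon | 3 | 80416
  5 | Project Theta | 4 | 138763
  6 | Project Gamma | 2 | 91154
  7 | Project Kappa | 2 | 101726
SELECT c.name, p.name AS department, c.salary, c.hire_year FROM employees c JOIN departments p ON c.department_id = p.id WHERE p.budget >= 188414

Execution result:
name | department | salary | hire_year
Grace Wilson | Sales | 101681 | 2022
Quinn Johnson | Finance | 148771 | 2024
Leo Brown | Finance | 128075 | 2015
Ivy Garcia | Support | 44849 | 2023
Frank Williams | Finance | 138653 | 2023
Rose Wilson | Finance | 78586 | 2024
Leo Wilson | Finance | 120298 | 2017
Noah Johnson | Finance | 70130 | 2023
Tina Garcia | Sales | 126072 | 2018
Noah Johnson | Support | 149269 | 2024
Mia Jones | Sales | 58414 | 2016
Kate Martinez | Engineering | 125256 | 2020
Bob Williams | Sales | 56201 | 2020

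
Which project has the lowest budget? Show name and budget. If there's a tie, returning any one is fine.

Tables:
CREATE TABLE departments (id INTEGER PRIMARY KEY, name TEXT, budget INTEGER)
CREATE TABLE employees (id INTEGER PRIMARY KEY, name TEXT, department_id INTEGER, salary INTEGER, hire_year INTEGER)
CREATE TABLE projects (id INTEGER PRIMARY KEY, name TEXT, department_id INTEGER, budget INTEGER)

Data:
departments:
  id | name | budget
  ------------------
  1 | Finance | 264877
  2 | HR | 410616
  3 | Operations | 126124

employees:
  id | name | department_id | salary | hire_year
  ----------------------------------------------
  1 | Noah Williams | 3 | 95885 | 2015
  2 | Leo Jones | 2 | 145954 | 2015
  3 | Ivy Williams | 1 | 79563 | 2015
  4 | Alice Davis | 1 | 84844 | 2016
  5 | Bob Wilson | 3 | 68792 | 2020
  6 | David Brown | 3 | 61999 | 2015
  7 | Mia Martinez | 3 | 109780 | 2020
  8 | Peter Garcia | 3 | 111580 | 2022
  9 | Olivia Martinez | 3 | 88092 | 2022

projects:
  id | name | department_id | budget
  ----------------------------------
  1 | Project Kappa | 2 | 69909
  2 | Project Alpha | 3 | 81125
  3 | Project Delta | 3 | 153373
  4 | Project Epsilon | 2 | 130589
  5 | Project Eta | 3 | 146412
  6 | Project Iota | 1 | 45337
SELECT name, budget FROM projects ORDER BY budget ASC LIMIT 1

Execution result:
name | budget
Project Iota | 45337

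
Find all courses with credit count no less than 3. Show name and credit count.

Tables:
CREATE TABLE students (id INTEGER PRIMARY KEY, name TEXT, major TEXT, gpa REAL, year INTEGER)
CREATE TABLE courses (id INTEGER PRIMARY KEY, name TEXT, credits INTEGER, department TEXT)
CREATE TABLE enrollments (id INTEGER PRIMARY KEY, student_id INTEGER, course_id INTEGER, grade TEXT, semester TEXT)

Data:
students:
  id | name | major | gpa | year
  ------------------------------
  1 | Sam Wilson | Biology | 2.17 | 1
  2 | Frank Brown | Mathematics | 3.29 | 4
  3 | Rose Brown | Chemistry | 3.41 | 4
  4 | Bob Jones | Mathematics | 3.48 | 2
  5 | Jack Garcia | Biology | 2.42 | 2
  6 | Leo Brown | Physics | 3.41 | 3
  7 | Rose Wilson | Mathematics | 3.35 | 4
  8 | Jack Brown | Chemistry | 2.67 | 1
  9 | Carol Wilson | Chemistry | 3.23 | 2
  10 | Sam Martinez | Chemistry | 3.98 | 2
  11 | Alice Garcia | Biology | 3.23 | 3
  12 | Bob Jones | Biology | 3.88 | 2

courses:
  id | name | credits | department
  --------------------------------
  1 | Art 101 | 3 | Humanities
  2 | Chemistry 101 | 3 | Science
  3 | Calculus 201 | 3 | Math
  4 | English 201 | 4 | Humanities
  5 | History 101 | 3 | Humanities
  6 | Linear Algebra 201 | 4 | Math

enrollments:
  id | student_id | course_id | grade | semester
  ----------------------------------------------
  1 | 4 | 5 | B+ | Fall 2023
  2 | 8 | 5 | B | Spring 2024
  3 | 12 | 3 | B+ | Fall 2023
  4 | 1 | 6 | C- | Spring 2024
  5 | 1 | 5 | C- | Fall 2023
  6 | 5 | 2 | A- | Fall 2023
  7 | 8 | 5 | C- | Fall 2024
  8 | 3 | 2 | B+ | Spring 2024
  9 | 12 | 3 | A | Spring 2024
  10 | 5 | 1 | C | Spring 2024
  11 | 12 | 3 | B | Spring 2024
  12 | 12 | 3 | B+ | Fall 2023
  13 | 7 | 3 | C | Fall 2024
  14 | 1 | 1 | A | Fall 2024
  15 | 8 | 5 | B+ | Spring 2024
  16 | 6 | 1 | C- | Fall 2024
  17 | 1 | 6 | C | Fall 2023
SELECT name, credits FROM courses WHERE credits >= 3

Execution result:
name | credits
Art 101 | 3
Chemistry 101 | 3
Calculus 201 | 3
English 201 | 4
History 101 | 3
Linear Algebra 201 | 4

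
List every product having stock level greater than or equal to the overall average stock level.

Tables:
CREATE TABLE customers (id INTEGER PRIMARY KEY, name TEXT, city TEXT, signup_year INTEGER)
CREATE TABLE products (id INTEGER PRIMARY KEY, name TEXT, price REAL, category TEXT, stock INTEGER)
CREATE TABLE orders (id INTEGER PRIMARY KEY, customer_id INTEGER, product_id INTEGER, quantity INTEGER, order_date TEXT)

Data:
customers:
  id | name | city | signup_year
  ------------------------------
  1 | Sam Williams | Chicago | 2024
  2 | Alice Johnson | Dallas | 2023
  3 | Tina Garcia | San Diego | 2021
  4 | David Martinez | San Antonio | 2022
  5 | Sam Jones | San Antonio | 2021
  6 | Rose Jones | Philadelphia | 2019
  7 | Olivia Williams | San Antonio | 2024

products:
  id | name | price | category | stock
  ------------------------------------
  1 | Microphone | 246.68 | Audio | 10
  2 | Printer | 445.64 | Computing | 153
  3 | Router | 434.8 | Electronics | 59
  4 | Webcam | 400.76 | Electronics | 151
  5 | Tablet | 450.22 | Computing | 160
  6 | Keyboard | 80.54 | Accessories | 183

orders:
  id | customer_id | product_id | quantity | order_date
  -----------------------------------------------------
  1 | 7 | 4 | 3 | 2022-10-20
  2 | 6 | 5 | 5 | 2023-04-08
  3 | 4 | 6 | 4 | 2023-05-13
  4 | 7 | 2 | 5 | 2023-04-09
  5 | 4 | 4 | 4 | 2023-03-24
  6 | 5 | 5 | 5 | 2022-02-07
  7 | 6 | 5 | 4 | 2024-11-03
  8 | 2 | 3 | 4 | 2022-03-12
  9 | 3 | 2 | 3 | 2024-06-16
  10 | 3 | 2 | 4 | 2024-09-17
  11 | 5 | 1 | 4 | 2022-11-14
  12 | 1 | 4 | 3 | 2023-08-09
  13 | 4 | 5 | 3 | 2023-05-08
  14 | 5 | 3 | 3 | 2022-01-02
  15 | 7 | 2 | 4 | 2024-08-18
SELECT name, stock FROM products WHERE stock >= (SELECT AVG(stock) FROM products)

Execution result:
name | stock
Printer | 153
Webcam | 151
Tablet | 160
Keyboard | 183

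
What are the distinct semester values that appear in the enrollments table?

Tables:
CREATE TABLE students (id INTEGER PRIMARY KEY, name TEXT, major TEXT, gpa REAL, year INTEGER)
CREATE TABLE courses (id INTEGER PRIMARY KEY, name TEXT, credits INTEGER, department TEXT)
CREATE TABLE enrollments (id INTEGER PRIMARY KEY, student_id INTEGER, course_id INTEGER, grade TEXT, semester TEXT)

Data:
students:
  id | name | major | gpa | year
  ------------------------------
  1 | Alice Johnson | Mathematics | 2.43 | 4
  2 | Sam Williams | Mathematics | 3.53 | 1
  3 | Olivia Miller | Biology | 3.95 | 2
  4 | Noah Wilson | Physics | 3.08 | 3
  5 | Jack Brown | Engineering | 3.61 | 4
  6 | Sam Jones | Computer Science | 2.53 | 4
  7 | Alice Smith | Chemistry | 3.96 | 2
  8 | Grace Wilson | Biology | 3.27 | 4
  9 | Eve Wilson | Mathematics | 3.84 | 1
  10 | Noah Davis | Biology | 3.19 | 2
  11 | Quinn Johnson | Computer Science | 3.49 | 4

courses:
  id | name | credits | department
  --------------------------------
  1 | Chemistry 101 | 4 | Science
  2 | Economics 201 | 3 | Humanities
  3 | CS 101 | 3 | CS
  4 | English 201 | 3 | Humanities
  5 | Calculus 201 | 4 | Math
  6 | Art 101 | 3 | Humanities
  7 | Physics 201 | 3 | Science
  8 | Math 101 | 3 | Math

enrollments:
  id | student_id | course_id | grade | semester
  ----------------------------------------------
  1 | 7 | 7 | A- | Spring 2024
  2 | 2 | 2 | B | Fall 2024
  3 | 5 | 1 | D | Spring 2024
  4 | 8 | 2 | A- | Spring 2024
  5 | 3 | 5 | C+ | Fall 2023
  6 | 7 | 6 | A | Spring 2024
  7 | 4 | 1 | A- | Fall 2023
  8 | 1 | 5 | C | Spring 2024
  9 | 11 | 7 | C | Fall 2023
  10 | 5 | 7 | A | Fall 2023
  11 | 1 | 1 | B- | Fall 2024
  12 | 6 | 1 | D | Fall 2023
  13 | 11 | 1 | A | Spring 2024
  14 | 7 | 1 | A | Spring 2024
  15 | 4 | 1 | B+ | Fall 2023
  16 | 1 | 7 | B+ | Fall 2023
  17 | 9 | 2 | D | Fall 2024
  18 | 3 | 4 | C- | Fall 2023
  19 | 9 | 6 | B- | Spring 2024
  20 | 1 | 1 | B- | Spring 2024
SELECT DISTINCT semester FROM enrollments

Execution result:
semester
Spring 2024
Fall 2024
Fall 2023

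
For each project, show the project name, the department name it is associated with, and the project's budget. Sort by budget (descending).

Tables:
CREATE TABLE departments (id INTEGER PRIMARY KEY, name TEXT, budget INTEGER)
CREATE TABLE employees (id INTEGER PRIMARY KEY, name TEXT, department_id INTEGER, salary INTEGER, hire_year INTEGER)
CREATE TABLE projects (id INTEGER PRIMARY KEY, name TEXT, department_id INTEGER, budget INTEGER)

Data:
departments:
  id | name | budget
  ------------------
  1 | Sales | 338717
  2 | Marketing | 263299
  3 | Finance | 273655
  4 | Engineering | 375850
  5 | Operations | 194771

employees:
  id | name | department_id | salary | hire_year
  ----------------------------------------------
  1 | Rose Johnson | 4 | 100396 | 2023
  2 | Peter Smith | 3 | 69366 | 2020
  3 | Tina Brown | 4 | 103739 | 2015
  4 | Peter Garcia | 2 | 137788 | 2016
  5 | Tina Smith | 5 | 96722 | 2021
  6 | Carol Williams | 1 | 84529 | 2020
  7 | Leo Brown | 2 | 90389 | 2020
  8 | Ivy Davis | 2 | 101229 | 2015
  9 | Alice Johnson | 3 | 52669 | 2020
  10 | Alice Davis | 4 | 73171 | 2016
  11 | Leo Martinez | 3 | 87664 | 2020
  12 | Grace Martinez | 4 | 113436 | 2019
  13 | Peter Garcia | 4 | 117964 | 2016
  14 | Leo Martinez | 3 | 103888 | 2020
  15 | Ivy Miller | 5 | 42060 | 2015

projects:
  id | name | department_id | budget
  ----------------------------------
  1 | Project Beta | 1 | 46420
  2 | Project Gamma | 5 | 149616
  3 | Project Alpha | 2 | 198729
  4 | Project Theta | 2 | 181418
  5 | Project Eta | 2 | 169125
SELECT c.name, p.name AS department, c.budget FROM projects c JOIN departments p ON c.department_id = p.id ORDER BY c.budget DESC

Execution result:
name | department | budget
Project Alpha | Marketing | 198729
Project Theta | Marketing | 181418
Project Eta | Marketing | 169125
Project Gamma | Operations | 149616
Project Beta | Sales | 46420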